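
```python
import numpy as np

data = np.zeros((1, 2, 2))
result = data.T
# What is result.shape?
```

(2, 2, 1)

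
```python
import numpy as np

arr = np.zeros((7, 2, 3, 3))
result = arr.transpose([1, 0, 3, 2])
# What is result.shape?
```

(2, 7, 3, 3)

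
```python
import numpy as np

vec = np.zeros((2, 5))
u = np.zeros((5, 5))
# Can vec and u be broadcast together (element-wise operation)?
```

No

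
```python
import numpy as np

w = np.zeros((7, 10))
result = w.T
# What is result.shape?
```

(10, 7)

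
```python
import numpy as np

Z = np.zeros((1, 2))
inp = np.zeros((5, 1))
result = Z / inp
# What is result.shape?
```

(5, 2)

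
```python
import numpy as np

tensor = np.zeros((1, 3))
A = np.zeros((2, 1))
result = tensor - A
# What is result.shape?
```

(2, 3)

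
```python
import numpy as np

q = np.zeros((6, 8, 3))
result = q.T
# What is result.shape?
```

(3, 8, 6)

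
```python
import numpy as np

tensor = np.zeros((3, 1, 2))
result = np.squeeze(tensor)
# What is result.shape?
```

(3, 2)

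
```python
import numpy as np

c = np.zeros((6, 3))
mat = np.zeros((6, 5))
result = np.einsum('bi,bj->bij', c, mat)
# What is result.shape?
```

(6, 3, 5)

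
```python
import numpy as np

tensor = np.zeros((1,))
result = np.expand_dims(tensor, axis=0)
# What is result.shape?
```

(1, 1)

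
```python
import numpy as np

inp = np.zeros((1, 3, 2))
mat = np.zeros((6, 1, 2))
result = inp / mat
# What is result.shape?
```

(6, 3, 2)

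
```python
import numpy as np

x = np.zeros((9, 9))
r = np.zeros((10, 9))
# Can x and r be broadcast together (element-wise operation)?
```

No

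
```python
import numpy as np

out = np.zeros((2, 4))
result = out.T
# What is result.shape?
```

(4, 2)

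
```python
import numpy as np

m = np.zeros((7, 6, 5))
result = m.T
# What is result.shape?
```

(5, 6, 7)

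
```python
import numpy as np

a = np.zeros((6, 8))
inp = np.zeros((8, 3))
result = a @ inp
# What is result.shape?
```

(6, 3)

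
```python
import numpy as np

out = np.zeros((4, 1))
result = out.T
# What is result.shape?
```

(1, 4)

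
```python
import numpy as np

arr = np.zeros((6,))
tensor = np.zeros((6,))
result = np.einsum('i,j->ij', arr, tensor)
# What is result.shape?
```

(6, 6)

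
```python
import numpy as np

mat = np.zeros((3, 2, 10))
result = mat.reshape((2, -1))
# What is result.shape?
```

(2, 30)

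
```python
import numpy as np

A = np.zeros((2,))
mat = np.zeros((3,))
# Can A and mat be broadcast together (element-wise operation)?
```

No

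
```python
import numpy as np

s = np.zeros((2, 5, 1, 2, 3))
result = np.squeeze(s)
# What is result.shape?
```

(2, 5, 2, 3)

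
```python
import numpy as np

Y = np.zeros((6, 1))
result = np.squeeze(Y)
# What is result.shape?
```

(6,)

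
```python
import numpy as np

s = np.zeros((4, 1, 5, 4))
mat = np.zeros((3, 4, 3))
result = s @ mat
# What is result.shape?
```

(4, 3, 5, 3)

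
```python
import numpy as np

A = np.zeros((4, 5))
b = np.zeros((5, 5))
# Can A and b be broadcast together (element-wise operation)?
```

No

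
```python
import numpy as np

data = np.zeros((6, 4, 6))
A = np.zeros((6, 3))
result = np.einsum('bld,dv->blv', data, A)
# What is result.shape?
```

(6, 4, 3)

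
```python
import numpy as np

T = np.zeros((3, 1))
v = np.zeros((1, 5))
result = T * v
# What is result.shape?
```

(3, 5)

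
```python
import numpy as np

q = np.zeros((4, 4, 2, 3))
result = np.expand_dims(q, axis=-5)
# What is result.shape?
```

(1, 4, 4, 2, 3)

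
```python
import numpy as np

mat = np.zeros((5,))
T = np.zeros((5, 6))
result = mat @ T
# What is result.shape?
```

(6,)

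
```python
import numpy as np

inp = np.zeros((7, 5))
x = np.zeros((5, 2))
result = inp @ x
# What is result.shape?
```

(7, 2)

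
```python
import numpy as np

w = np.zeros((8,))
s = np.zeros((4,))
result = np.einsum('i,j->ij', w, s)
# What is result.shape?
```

(8, 4)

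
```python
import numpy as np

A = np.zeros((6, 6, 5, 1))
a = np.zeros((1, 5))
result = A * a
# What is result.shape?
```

(6, 6, 5, 5)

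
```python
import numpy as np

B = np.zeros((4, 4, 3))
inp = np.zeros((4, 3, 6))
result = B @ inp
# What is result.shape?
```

(4, 4, 6)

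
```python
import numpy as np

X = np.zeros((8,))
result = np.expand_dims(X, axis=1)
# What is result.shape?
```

(8, 1)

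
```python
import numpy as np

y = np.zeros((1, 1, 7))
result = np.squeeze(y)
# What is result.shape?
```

(7,)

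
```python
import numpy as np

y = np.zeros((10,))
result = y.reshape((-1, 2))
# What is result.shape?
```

(5, 2)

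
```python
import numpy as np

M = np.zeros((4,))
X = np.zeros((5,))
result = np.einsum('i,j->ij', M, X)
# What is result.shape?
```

(4, 5)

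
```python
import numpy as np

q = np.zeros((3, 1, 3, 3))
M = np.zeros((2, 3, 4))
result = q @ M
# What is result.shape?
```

(3, 2, 3, 4)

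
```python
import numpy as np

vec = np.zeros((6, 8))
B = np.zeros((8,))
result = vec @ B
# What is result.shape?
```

(6,)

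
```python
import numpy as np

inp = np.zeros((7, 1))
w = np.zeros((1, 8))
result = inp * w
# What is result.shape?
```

(7, 8)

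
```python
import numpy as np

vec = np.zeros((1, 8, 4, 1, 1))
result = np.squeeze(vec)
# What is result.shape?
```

(8, 4)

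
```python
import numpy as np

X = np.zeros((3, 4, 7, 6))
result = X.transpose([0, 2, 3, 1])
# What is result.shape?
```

(3, 7, 6, 4)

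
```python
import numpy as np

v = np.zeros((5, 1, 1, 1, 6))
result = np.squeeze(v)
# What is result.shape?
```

(5, 6)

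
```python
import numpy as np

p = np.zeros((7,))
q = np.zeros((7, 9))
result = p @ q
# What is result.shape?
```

(9,)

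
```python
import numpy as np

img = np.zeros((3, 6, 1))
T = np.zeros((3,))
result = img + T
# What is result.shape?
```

(3, 6, 3)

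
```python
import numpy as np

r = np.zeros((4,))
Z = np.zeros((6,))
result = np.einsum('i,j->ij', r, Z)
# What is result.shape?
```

(4, 6)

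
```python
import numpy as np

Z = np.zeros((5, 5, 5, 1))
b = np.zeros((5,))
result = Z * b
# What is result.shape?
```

(5, 5, 5, 5)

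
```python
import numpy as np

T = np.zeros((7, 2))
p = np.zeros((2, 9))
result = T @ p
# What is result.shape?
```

(7, 9)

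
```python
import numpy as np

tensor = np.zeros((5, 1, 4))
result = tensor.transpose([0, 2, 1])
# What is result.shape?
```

(5, 4, 1)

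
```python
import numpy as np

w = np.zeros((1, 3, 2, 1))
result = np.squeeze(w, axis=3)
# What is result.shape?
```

(1, 3, 2)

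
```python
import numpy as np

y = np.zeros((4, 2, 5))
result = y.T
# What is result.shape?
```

(5, 2, 4)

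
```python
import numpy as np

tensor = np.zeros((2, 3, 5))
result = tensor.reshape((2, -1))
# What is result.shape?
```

(2, 15)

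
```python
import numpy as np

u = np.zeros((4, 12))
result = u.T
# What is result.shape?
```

(12, 4)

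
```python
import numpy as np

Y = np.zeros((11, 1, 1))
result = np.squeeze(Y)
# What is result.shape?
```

(11,)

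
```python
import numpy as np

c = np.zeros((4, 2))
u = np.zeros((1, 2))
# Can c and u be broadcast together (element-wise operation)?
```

Yes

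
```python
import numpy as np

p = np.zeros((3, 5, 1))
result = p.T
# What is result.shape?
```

(1, 5, 3)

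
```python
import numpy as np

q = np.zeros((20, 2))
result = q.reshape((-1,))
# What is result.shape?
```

(40,)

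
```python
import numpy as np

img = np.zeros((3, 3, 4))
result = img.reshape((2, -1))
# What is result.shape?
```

(2, 18)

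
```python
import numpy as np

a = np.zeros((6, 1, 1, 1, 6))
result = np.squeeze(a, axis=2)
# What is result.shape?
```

(6, 1, 1, 6)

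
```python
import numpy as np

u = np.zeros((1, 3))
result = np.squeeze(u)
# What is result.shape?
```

(3,)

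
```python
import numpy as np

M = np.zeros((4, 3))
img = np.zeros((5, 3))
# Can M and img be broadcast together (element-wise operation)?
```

No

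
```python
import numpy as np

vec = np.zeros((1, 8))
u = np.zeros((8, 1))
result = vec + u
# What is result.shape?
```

(8, 8)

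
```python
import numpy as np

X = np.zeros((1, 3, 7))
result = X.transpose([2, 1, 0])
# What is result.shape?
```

(7, 3, 1)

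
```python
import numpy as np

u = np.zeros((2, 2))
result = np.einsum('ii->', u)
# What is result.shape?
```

()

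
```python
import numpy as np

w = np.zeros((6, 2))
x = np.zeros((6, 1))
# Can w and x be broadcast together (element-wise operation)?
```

Yes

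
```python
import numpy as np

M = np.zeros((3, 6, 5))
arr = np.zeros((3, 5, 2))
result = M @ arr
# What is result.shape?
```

(3, 6, 2)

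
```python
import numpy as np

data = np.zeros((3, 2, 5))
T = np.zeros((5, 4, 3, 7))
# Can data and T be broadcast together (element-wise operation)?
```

No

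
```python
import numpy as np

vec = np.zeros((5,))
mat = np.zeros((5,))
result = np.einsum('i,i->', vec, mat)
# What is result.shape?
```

()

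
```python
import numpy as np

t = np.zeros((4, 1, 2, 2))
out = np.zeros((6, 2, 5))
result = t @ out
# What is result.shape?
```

(4, 6, 2, 5)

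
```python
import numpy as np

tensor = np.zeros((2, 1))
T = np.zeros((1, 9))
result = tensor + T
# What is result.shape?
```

(2, 9)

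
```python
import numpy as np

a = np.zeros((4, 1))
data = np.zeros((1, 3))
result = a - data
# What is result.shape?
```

(4, 3)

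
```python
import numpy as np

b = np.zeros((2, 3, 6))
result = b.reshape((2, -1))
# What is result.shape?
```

(2, 18)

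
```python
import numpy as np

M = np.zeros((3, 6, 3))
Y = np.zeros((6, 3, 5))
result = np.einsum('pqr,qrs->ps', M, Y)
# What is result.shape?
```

(3, 5)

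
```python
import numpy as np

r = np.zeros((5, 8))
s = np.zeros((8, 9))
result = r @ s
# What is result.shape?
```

(5, 9)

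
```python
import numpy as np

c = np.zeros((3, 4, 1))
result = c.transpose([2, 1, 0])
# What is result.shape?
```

(1, 4, 3)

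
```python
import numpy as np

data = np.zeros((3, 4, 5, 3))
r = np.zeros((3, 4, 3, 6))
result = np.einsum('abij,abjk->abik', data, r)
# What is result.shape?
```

(3, 4, 5, 6)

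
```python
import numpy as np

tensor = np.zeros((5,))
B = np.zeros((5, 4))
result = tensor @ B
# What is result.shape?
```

(4,)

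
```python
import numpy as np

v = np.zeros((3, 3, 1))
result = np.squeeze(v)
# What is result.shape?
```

(3, 3)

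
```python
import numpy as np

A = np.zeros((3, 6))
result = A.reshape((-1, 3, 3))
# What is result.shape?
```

(2, 3, 3)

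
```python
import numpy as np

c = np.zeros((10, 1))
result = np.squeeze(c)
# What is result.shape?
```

(10,)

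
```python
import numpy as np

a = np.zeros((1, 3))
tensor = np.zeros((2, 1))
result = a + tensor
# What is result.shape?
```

(2, 3)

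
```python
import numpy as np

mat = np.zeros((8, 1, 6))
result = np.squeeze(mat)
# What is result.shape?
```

(8, 6)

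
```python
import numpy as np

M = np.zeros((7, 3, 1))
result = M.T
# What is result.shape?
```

(1, 3, 7)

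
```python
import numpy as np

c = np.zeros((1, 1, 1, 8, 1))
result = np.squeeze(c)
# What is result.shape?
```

(8,)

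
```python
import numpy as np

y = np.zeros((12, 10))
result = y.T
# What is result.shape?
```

(10, 12)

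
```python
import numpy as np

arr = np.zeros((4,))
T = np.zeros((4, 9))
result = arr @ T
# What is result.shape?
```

(9,)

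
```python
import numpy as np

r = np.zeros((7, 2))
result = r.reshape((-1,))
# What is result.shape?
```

(14,)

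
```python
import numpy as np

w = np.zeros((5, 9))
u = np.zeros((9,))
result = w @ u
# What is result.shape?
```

(5,)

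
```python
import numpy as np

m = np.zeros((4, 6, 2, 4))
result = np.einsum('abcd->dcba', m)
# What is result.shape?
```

(4, 2, 6, 4)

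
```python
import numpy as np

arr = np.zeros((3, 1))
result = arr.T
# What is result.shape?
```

(1, 3)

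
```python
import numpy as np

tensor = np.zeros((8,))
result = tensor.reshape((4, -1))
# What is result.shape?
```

(4, 2)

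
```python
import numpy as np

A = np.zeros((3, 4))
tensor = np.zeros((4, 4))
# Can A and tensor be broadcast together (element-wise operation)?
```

No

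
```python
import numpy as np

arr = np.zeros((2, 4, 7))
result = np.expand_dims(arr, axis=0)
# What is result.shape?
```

(1, 2, 4, 7)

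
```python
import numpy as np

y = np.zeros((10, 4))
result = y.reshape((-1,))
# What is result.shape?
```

(40,)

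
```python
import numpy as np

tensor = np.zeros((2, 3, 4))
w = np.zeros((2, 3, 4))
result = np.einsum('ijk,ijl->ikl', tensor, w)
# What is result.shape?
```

(2, 4, 4)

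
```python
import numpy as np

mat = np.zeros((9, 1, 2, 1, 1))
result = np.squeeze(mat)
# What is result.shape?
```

(9, 2)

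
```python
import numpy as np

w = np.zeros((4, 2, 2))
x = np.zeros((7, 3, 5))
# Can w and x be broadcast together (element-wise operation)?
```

No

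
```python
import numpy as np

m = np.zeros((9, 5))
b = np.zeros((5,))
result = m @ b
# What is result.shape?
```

(9,)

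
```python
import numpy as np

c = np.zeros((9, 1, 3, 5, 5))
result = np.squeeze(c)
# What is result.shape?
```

(9, 3, 5, 5)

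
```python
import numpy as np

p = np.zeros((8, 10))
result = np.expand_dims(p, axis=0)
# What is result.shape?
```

(1, 8, 10)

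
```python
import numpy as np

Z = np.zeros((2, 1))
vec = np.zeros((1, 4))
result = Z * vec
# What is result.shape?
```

(2, 4)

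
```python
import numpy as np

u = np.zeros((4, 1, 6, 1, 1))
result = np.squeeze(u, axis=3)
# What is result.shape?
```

(4, 1, 6, 1)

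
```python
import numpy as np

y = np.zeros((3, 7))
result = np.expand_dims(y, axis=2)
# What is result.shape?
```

(3, 7, 1)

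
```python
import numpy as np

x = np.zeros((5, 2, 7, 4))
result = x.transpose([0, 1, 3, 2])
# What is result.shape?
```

(5, 2, 4, 7)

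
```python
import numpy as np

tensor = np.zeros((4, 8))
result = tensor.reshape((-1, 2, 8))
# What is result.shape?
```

(2, 2, 8)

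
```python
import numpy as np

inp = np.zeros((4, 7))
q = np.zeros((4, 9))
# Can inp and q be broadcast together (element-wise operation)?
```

No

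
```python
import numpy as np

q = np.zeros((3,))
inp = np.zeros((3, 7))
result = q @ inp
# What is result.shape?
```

(7,)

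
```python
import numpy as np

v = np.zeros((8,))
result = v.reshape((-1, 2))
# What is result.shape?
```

(4, 2)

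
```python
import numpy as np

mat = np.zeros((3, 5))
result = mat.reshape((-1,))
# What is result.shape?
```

(15,)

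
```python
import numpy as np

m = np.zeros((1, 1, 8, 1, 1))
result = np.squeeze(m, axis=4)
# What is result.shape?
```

(1, 1, 8, 1)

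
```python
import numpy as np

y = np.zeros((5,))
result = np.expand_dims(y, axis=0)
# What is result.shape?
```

(1, 5)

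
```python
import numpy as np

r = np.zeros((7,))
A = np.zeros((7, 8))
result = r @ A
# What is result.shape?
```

(8,)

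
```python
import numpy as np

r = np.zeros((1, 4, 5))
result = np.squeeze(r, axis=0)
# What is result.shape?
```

(4, 5)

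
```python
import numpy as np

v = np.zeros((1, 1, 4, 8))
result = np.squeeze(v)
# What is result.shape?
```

(4, 8)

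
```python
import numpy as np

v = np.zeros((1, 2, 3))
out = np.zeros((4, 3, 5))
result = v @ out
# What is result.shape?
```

(4, 2, 5)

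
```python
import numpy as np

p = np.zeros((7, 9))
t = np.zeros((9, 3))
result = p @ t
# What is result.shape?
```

(7, 3)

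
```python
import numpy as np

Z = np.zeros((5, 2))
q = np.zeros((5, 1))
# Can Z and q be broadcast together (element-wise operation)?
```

Yes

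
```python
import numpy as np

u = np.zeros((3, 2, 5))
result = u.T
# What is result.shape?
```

(5, 2, 3)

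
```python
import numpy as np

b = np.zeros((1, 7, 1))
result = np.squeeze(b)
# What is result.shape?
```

(7,)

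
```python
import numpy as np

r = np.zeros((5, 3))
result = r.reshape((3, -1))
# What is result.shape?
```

(3, 5)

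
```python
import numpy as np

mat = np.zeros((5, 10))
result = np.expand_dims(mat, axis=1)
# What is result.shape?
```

(5, 1, 10)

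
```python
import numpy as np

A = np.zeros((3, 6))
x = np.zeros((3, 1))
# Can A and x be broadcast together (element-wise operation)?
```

Yes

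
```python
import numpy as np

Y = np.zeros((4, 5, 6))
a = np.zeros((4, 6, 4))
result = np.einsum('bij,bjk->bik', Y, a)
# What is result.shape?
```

(4, 5, 4)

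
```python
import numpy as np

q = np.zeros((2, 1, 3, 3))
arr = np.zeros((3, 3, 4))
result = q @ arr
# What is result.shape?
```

(2, 3, 3, 4)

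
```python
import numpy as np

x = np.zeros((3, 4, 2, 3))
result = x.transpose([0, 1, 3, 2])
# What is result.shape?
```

(3, 4, 3, 2)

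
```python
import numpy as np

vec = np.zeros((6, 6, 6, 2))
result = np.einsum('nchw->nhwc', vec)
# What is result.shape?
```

(6, 6, 2, 6)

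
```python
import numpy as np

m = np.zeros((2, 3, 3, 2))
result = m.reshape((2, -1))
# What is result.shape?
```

(2, 18)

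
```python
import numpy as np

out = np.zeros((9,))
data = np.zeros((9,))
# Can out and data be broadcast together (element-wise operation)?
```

Yes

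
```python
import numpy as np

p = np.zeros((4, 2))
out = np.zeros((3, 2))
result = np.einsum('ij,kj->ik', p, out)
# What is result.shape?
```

(4, 3)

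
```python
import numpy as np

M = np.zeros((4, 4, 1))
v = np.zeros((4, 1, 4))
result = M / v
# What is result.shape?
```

(4, 4, 4)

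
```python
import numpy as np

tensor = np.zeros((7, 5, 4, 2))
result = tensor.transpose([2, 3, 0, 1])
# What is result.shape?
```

(4, 2, 7, 5)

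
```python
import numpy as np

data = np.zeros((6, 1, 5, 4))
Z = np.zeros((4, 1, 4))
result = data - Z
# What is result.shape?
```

(6, 4, 5, 4)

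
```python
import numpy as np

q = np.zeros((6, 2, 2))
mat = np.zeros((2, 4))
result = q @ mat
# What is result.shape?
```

(6, 2, 4)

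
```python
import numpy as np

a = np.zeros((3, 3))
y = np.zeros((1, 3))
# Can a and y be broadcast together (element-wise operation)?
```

Yes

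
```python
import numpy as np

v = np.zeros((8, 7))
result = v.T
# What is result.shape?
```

(7, 8)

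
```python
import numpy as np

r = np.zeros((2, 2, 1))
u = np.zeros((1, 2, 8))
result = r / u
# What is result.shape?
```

(2, 2, 8)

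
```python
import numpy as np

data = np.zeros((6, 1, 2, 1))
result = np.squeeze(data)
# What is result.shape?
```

(6, 2)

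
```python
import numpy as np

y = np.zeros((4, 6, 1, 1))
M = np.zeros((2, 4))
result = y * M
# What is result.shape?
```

(4, 6, 2, 4)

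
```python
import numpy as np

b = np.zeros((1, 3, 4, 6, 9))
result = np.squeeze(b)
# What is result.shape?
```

(3, 4, 6, 9)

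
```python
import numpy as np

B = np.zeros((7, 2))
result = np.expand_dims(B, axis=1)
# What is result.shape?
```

(7, 1, 2)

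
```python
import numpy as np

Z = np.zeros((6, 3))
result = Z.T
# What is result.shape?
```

(3, 6)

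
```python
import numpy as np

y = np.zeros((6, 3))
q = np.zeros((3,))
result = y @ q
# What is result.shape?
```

(6,)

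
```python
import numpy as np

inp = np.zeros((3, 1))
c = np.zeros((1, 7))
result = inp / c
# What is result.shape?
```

(3, 7)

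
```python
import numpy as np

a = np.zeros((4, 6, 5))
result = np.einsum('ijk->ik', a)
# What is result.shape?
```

(4, 5)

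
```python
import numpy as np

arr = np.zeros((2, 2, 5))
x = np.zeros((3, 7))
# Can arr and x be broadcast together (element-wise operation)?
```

No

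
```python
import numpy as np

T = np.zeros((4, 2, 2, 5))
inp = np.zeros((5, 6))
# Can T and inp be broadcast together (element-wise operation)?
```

No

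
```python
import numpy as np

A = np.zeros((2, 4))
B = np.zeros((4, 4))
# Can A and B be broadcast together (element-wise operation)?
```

No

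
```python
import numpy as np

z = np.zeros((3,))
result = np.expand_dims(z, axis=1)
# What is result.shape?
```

(3, 1)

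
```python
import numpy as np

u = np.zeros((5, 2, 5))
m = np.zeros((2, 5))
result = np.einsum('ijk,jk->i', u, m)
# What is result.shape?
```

(5,)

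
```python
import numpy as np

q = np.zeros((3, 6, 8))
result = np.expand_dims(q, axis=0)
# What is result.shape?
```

(1, 3, 6, 8)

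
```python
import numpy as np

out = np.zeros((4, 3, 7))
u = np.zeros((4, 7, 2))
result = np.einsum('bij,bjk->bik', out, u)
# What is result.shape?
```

(4, 3, 2)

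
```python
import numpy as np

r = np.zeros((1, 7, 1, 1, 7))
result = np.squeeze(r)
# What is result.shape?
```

(7, 7)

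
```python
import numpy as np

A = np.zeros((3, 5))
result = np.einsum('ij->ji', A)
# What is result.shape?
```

(5, 3)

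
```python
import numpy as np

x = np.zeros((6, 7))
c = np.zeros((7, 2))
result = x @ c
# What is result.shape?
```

(6, 2)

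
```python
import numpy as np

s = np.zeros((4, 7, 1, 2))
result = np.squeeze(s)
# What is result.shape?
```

(4, 7, 2)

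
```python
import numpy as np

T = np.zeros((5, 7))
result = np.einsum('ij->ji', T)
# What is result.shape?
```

(7, 5)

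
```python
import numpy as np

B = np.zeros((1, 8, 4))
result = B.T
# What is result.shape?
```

(4, 8, 1)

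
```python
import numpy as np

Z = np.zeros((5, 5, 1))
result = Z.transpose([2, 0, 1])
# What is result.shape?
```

(1, 5, 5)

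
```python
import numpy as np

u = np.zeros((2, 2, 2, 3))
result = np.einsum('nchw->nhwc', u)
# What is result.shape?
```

(2, 2, 3, 2)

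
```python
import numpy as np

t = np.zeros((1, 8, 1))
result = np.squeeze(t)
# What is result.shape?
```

(8,)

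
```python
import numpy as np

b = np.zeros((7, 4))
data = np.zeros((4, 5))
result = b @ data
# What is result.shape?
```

(7, 5)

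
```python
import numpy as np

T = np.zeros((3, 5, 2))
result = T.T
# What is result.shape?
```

(2, 5, 3)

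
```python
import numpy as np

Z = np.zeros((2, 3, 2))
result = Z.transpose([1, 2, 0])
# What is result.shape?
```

(3, 2, 2)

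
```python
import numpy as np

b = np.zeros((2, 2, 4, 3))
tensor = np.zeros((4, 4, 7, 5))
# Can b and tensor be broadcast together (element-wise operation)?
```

No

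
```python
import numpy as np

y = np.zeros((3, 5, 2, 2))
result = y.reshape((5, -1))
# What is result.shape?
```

(5, 12)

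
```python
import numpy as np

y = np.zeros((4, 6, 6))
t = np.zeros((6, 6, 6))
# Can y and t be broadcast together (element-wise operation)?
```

No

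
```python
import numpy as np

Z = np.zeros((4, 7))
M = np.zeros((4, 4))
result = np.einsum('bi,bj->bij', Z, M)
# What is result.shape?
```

(4, 7, 4)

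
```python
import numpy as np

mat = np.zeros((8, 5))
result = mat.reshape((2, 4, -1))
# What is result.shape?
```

(2, 4, 5)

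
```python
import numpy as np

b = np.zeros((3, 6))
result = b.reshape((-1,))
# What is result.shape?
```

(18,)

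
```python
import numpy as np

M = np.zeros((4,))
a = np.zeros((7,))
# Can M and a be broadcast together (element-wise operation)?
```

No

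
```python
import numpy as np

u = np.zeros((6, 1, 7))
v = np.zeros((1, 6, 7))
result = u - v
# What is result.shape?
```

(6, 6, 7)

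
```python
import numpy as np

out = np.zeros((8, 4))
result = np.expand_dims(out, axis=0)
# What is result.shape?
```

(1, 8, 4)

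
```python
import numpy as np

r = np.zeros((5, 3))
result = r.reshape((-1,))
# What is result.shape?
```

(15,)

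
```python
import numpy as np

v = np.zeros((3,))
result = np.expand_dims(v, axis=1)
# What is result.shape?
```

(3, 1)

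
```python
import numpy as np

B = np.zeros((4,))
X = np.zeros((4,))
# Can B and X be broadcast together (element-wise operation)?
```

Yes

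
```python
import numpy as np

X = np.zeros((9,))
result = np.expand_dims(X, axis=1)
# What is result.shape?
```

(9, 1)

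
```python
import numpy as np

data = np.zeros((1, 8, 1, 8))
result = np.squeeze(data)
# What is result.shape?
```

(8, 8)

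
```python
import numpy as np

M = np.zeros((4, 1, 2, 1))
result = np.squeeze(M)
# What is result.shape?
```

(4, 2)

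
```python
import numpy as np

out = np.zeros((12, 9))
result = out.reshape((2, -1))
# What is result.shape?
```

(2, 54)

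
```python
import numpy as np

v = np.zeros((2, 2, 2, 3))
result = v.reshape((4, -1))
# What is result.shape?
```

(4, 6)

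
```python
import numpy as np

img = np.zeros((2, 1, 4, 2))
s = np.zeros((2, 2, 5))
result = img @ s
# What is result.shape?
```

(2, 2, 4, 5)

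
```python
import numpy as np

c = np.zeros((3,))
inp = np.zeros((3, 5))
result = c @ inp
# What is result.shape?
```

(5,)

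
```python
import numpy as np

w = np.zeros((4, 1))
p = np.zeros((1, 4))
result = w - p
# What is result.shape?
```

(4, 4)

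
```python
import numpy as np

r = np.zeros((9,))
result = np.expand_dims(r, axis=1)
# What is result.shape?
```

(9, 1)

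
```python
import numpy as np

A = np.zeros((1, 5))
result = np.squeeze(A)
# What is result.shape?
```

(5,)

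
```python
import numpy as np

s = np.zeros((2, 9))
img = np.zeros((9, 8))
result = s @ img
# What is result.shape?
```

(2, 8)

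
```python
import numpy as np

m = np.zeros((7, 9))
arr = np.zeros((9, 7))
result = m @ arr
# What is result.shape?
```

(7, 7)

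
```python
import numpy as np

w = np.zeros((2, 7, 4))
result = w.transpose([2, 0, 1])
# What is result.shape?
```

(4, 2, 7)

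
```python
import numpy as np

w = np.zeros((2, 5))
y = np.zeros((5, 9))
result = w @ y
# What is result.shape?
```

(2, 9)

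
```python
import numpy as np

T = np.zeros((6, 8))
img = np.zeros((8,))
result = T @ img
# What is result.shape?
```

(6,)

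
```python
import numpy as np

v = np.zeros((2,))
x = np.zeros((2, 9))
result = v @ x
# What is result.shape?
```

(9,)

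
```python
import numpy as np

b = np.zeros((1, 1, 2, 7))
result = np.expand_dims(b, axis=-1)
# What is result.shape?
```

(1, 1, 2, 7, 1)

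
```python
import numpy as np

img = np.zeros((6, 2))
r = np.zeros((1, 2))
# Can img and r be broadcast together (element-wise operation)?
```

Yes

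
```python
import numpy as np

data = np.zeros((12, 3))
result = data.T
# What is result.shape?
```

(3, 12)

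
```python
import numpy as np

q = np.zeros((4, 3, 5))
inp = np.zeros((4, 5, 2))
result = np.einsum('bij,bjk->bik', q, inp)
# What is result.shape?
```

(4, 3, 2)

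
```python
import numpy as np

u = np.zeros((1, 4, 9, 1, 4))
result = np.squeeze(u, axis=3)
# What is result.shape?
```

(1, 4, 9, 4)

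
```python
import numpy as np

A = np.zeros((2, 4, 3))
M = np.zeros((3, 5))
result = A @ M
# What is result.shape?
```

(2, 4, 5)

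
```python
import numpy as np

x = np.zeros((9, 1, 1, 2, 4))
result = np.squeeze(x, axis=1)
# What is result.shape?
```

(9, 1, 2, 4)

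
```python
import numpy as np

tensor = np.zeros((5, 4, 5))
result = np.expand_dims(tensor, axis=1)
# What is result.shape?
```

(5, 1, 4, 5)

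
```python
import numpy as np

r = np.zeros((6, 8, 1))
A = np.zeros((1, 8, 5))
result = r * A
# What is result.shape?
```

(6, 8, 5)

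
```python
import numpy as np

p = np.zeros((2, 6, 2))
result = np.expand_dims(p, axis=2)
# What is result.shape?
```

(2, 6, 1, 2)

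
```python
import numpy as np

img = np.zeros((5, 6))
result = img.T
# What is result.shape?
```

(6, 5)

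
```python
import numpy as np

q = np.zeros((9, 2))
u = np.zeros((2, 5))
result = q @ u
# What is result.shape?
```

(9, 5)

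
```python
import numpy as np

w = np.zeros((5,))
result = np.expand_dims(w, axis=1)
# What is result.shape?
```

(5, 1)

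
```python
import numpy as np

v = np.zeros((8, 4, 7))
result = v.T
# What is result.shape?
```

(7, 4, 8)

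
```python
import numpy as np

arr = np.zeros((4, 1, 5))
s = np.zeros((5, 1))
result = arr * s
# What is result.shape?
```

(4, 5, 5)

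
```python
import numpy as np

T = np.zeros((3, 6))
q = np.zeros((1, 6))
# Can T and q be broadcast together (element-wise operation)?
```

Yes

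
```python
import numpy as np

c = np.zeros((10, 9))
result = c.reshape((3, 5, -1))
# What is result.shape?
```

(3, 5, 6)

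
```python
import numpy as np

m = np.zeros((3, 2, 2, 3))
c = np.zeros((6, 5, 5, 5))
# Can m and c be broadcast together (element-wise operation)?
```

No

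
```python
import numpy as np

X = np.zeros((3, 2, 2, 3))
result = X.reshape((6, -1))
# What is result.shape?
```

(6, 6)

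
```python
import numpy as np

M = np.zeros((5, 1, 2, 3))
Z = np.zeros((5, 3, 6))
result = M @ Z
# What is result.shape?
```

(5, 5, 2, 6)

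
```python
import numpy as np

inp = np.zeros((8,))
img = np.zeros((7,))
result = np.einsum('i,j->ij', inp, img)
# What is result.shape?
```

(8, 7)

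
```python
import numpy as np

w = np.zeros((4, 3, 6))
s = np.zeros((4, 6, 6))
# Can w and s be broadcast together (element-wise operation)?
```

No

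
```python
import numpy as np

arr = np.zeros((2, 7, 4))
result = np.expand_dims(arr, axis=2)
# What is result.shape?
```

(2, 7, 1, 4)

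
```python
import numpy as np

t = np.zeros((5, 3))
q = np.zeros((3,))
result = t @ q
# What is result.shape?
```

(5,)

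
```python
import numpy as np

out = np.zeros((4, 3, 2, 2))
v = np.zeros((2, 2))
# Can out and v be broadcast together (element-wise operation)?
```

Yes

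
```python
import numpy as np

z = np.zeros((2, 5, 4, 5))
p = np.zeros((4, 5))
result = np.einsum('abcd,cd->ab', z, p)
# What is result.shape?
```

(2, 5)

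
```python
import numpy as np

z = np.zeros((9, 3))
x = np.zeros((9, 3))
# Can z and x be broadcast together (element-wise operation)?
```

Yes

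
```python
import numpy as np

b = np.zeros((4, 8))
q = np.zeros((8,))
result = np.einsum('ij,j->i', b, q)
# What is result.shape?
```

(4,)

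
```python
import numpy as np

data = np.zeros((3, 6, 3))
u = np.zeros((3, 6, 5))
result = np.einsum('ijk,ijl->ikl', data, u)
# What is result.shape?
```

(3, 3, 5)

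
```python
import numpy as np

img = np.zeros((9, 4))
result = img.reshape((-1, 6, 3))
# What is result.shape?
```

(2, 6, 3)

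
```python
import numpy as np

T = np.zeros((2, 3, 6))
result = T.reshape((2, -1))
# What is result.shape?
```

(2, 18)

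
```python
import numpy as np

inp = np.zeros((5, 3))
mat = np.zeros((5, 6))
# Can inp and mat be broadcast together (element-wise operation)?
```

No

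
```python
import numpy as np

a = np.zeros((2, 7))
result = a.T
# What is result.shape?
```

(7, 2)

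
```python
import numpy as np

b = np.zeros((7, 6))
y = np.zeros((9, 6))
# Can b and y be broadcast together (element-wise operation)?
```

No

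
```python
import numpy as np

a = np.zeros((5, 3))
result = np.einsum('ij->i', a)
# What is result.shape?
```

(5,)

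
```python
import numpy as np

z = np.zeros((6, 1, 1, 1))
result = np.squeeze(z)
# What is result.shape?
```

(6,)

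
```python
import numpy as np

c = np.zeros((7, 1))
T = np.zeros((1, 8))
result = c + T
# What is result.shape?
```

(7, 8)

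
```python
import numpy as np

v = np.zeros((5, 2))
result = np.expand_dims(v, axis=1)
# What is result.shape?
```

(5, 1, 2)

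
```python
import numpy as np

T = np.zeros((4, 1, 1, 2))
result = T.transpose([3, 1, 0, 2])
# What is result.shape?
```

(2, 1, 4, 1)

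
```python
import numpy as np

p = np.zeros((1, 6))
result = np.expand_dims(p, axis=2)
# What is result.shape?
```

(1, 6, 1)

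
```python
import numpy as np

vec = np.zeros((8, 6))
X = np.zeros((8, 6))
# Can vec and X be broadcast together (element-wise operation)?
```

Yes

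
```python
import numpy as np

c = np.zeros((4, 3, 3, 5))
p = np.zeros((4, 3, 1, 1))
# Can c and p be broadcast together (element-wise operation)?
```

Yes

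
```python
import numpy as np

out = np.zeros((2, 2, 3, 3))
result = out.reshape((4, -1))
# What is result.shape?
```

(4, 9)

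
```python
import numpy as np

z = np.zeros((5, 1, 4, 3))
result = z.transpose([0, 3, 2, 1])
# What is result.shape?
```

(5, 3, 4, 1)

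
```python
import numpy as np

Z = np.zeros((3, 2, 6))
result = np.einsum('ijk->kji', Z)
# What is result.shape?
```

(6, 2, 3)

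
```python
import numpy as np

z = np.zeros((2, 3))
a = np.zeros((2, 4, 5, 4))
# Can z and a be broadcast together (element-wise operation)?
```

No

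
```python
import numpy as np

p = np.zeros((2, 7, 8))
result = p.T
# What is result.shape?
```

(8, 7, 2)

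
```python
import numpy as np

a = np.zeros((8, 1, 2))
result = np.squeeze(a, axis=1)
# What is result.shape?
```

(8, 2)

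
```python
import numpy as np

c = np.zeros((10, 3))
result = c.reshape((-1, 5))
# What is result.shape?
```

(6, 5)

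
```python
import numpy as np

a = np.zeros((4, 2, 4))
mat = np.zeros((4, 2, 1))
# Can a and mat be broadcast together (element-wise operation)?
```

Yes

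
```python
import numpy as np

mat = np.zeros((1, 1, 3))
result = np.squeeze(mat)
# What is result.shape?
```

(3,)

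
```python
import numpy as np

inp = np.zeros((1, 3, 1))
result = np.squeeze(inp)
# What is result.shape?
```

(3,)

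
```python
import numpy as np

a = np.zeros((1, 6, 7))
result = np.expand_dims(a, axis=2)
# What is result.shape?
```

(1, 6, 1, 7)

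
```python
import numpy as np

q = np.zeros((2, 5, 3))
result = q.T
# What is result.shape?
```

(3, 5, 2)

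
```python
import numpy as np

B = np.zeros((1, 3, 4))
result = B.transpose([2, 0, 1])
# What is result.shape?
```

(4, 1, 3)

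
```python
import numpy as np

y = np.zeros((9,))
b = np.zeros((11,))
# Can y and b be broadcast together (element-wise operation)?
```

No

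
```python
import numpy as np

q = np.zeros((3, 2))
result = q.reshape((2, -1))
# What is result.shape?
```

(2, 3)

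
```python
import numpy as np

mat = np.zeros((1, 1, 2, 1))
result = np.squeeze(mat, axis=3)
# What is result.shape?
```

(1, 1, 2)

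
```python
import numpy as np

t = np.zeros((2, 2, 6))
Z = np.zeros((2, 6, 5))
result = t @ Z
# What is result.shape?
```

(2, 2, 5)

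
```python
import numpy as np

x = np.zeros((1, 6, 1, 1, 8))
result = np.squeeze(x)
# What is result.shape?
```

(6, 8)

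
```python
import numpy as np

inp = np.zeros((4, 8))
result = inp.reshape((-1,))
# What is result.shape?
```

(32,)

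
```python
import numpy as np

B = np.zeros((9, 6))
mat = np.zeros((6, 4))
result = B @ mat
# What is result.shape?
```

(9, 4)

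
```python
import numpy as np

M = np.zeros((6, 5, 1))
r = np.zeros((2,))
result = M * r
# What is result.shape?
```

(6, 5, 2)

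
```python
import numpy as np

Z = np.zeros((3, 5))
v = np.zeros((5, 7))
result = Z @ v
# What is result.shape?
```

(3, 7)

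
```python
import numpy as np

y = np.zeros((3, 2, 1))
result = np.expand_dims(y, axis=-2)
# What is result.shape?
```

(3, 2, 1, 1)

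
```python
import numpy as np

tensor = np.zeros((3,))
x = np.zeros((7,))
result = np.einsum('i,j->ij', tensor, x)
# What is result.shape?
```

(3, 7)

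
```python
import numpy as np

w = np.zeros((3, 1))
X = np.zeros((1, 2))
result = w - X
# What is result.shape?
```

(3, 2)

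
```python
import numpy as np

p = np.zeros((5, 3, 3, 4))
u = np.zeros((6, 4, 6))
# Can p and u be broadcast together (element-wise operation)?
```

No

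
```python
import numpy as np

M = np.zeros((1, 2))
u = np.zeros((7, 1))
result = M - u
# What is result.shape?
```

(7, 2)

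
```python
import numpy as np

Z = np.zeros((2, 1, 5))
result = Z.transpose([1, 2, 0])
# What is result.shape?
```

(1, 5, 2)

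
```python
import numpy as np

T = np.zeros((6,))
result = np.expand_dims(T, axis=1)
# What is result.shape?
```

(6, 1)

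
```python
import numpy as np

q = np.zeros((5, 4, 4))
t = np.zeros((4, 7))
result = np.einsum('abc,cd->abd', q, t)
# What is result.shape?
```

(5, 4, 7)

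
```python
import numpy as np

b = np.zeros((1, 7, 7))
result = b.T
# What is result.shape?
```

(7, 7, 1)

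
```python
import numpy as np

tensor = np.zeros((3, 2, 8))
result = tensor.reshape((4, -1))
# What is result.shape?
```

(4, 12)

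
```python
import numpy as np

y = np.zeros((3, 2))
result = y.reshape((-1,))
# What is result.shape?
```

(6,)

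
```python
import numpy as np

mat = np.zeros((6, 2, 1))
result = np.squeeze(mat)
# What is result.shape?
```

(6, 2)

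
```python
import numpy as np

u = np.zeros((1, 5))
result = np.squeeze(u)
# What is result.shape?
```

(5,)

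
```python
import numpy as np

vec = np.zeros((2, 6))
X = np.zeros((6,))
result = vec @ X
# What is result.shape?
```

(2,)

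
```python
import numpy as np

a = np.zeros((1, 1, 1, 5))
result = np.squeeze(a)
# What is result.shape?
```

(5,)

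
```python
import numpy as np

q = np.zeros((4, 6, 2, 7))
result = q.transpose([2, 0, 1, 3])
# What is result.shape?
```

(2, 4, 6, 7)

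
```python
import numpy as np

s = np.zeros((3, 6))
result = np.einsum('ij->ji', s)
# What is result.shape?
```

(6, 3)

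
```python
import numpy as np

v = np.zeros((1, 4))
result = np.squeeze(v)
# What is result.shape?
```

(4,)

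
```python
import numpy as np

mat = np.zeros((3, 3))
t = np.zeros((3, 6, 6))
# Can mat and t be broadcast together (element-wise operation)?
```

No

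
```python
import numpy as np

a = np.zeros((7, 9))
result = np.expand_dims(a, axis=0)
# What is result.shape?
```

(1, 7, 9)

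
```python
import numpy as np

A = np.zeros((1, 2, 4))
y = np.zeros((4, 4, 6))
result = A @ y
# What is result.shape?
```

(4, 2, 6)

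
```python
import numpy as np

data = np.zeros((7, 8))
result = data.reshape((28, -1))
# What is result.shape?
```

(28, 2)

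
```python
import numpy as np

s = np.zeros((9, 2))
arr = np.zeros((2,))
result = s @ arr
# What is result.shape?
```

(9,)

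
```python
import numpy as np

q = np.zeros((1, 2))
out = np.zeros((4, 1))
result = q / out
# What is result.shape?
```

(4, 2)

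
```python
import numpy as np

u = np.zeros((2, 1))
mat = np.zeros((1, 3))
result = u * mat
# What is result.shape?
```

(2, 3)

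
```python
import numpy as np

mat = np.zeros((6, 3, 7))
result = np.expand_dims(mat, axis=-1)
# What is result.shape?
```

(6, 3, 7, 1)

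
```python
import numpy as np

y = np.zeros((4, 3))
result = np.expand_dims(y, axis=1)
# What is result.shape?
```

(4, 1, 3)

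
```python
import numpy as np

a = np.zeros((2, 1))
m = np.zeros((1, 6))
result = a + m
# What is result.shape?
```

(2, 6)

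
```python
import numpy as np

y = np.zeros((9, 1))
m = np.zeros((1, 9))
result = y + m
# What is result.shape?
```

(9, 9)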